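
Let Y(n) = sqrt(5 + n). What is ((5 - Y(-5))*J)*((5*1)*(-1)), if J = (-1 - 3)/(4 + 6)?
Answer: 10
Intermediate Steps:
J = -2/5 (J = -4/10 = -4*1/10 = -2/5 ≈ -0.40000)
((5 - Y(-5))*J)*((5*1)*(-1)) = ((5 - sqrt(5 - 5))*(-2/5))*((5*1)*(-1)) = ((5 - sqrt(0))*(-2/5))*(5*(-1)) = ((5 - 1*0)*(-2/5))*(-5) = ((5 + 0)*(-2/5))*(-5) = (5*(-2/5))*(-5) = -2*(-5) = 10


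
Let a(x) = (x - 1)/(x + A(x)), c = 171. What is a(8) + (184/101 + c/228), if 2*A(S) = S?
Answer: 956/303 ≈ 3.1551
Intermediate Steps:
A(S) = S/2
a(x) = 2*(-1 + x)/(3*x) (a(x) = (x - 1)/(x + x/2) = (-1 + x)/((3*x/2)) = (-1 + x)*(2/(3*x)) = 2*(-1 + x)/(3*x))
a(8) + (184/101 + c/228) = (⅔)*(-1 + 8)/8 + (184/101 + 171/228) = (⅔)*(⅛)*7 + (184*(1/101) + 171*(1/228)) = 7/12 + (184/101 + ¾) = 7/12 + 1039/404 = 956/303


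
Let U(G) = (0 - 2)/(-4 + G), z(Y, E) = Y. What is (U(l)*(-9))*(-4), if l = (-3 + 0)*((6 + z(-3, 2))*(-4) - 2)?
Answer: -36/19 ≈ -1.8947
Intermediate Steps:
l = 42 (l = (-3 + 0)*((6 - 3)*(-4) - 2) = -3*(3*(-4) - 2) = -3*(-12 - 2) = -3*(-14) = 42)
U(G) = -2/(-4 + G)
(U(l)*(-9))*(-4) = (-2/(-4 + 42)*(-9))*(-4) = (-2/38*(-9))*(-4) = (-2*1/38*(-9))*(-4) = -1/19*(-9)*(-4) = (9/19)*(-4) = -36/19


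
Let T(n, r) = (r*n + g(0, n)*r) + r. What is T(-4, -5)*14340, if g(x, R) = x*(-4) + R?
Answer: 501900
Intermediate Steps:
g(x, R) = R - 4*x (g(x, R) = -4*x + R = R - 4*x)
T(n, r) = r + 2*n*r (T(n, r) = (r*n + (n - 4*0)*r) + r = (n*r + (n + 0)*r) + r = (n*r + n*r) + r = 2*n*r + r = r + 2*n*r)
T(-4, -5)*14340 = -5*(1 + 2*(-4))*14340 = -5*(1 - 8)*14340 = -5*(-7)*14340 = 35*14340 = 501900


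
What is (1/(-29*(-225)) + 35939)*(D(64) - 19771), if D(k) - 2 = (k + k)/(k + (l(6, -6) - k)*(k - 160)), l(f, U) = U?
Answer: -81900284121952/115275 ≈ -7.1048e+8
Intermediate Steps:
D(k) = 2 + 2*k/(k + (-160 + k)*(-6 - k)) (D(k) = 2 + (k + k)/(k + (-6 - k)*(k - 160)) = 2 + (2*k)/(k + (-6 - k)*(-160 + k)) = 2 + (2*k)/(k + (-160 + k)*(-6 - k)) = 2 + 2*k/(k + (-160 + k)*(-6 - k)))
(1/(-29*(-225)) + 35939)*(D(64) - 19771) = (1/(-29*(-225)) + 35939)*(2*(960 - 1*64² + 156*64)/(960 - 1*64² + 155*64) - 19771) = (1/6525 + 35939)*(2*(960 - 1*4096 + 9984)/(960 - 1*4096 + 9920) - 19771) = (1/6525 + 35939)*(2*(960 - 4096 + 9984)/(960 - 4096 + 9920) - 19771) = 234501976*(2*6848/6784 - 19771)/6525 = 234501976*(2*(1/6784)*6848 - 19771)/6525 = 234501976*(107/53 - 19771)/6525 = (234501976/6525)*(-1047756/53) = -81900284121952/115275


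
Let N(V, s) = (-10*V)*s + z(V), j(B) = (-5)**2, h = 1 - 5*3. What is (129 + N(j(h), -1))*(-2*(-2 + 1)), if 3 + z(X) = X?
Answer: 802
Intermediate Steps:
h = -14 (h = 1 - 15 = -14)
z(X) = -3 + X
j(B) = 25
N(V, s) = -3 + V - 10*V*s (N(V, s) = (-10*V)*s + (-3 + V) = -10*V*s + (-3 + V) = -3 + V - 10*V*s)
(129 + N(j(h), -1))*(-2*(-2 + 1)) = (129 + (-3 + 25 - 10*25*(-1)))*(-2*(-2 + 1)) = (129 + (-3 + 25 + 250))*(-2*(-1)) = (129 + 272)*2 = 401*2 = 802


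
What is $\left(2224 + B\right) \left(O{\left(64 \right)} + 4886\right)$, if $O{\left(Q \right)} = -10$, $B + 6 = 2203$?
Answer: $21556796$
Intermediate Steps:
$B = 2197$ ($B = -6 + 2203 = 2197$)
$\left(2224 + B\right) \left(O{\left(64 \right)} + 4886\right) = \left(2224 + 2197\right) \left(-10 + 4886\right) = 4421 \cdot 4876 = 21556796$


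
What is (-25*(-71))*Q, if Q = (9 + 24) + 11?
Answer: 78100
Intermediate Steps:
Q = 44 (Q = 33 + 11 = 44)
(-25*(-71))*Q = -25*(-71)*44 = 1775*44 = 78100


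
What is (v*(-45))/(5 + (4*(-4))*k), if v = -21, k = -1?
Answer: 45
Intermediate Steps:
(v*(-45))/(5 + (4*(-4))*k) = (-21*(-45))/(5 + (4*(-4))*(-1)) = 945/(5 - 16*(-1)) = 945/(5 + 16) = 945/21 = 945*(1/21) = 45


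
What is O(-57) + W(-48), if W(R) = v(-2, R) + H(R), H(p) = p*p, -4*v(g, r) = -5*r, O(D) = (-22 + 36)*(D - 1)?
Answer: 1432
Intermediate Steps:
O(D) = -14 + 14*D (O(D) = 14*(-1 + D) = -14 + 14*D)
v(g, r) = 5*r/4 (v(g, r) = -(-5)*r/4 = 5*r/4)
H(p) = p²
W(R) = R² + 5*R/4 (W(R) = 5*R/4 + R² = R² + 5*R/4)
O(-57) + W(-48) = (-14 + 14*(-57)) + (¼)*(-48)*(5 + 4*(-48)) = (-14 - 798) + (¼)*(-48)*(5 - 192) = -812 + (¼)*(-48)*(-187) = -812 + 2244 = 1432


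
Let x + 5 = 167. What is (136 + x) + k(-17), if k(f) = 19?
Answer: 317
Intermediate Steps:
x = 162 (x = -5 + 167 = 162)
(136 + x) + k(-17) = (136 + 162) + 19 = 298 + 19 = 317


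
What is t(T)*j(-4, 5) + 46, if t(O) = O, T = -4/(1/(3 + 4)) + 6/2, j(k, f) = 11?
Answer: -229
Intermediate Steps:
T = -25 (T = -4/(1/7) + 6*(½) = -4/⅐ + 3 = -4*7 + 3 = -28 + 3 = -25)
t(T)*j(-4, 5) + 46 = -25*11 + 46 = -275 + 46 = -229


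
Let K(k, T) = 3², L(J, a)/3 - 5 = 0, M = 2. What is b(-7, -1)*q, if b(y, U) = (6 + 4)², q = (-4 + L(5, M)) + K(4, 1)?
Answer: 2000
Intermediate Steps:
L(J, a) = 15 (L(J, a) = 15 + 3*0 = 15 + 0 = 15)
K(k, T) = 9
q = 20 (q = (-4 + 15) + 9 = 11 + 9 = 20)
b(y, U) = 100 (b(y, U) = 10² = 100)
b(-7, -1)*q = 100*20 = 2000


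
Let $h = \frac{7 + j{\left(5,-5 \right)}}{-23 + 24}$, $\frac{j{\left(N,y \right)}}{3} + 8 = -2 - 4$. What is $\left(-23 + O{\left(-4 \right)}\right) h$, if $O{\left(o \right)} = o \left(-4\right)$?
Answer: $245$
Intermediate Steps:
$j{\left(N,y \right)} = -42$ ($j{\left(N,y \right)} = -24 + 3 \left(-2 - 4\right) = -24 + 3 \left(-6\right) = -24 - 18 = -42$)
$O{\left(o \right)} = - 4 o$
$h = -35$ ($h = \frac{7 - 42}{-23 + 24} = - \frac{35}{1} = \left(-35\right) 1 = -35$)
$\left(-23 + O{\left(-4 \right)}\right) h = \left(-23 - -16\right) \left(-35\right) = \left(-23 + 16\right) \left(-35\right) = \left(-7\right) \left(-35\right) = 245$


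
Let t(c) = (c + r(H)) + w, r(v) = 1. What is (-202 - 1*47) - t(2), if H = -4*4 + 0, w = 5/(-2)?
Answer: -499/2 ≈ -249.50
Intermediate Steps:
w = -5/2 (w = 5*(-½) = -5/2 ≈ -2.5000)
H = -16 (H = -16 + 0 = -16)
t(c) = -3/2 + c (t(c) = (c + 1) - 5/2 = (1 + c) - 5/2 = -3/2 + c)
(-202 - 1*47) - t(2) = (-202 - 1*47) - (-3/2 + 2) = (-202 - 47) - 1*½ = -249 - ½ = -499/2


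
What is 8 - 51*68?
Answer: -3460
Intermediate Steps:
8 - 51*68 = 8 - 3468 = -3460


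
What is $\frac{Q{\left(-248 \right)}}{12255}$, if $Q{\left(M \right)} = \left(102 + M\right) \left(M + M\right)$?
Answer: $\frac{72416}{12255} \approx 5.9091$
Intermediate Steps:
$Q{\left(M \right)} = 2 M \left(102 + M\right)$ ($Q{\left(M \right)} = \left(102 + M\right) 2 M = 2 M \left(102 + M\right)$)
$\frac{Q{\left(-248 \right)}}{12255} = \frac{2 \left(-248\right) \left(102 - 248\right)}{12255} = 2 \left(-248\right) \left(-146\right) \frac{1}{12255} = 72416 \cdot \frac{1}{12255} = \frac{72416}{12255}$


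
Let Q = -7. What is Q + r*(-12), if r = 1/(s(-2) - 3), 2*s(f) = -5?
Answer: -53/11 ≈ -4.8182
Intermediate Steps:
s(f) = -5/2 (s(f) = (½)*(-5) = -5/2)
r = -2/11 (r = 1/(-5/2 - 3) = 1/(-11/2) = -2/11 ≈ -0.18182)
Q + r*(-12) = -7 - 2/11*(-12) = -7 + 24/11 = -53/11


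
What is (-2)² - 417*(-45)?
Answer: 18769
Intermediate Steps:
(-2)² - 417*(-45) = 4 + 18765 = 18769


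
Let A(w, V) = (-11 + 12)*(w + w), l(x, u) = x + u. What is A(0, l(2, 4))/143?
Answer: 0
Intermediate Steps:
l(x, u) = u + x
A(w, V) = 2*w (A(w, V) = 1*(2*w) = 2*w)
A(0, l(2, 4))/143 = (2*0)/143 = 0*(1/143) = 0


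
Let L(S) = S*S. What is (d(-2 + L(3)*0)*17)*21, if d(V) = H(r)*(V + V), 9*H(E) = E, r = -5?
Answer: 2380/3 ≈ 793.33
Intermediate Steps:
H(E) = E/9
L(S) = S²
d(V) = -10*V/9 (d(V) = ((⅑)*(-5))*(V + V) = -10*V/9)
(d(-2 + L(3)*0)*17)*21 = (-10*(-2 + 3²*0)/9*17)*21 = (-10*(-2 + 9*0)/9*17)*21 = (-10*(-2 + 0)/9*17)*21 = (-10/9*(-2)*17)*21 = ((20/9)*17)*21 = (340/9)*21 = 2380/3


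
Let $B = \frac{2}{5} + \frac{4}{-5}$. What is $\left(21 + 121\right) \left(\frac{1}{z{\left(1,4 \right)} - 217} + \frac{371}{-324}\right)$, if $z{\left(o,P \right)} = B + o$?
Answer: $- \frac{14307991}{87642} \approx -163.25$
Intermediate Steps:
$B = - \frac{2}{5}$ ($B = 2 \cdot \frac{1}{5} + 4 \left(- \frac{1}{5}\right) = \frac{2}{5} - \frac{4}{5} = - \frac{2}{5} \approx -0.4$)
$z{\left(o,P \right)} = - \frac{2}{5} + o$
$\left(21 + 121\right) \left(\frac{1}{z{\left(1,4 \right)} - 217} + \frac{371}{-324}\right) = \left(21 + 121\right) \left(\frac{1}{\left(- \frac{2}{5} + 1\right) - 217} + \frac{371}{-324}\right) = 142 \left(\frac{1}{\frac{3}{5} - 217} + 371 \left(- \frac{1}{324}\right)\right) = 142 \left(\frac{1}{- \frac{1082}{5}} - \frac{371}{324}\right) = 142 \left(- \frac{5}{1082} - \frac{371}{324}\right) = 142 \left(- \frac{201521}{175284}\right) = - \frac{14307991}{87642}$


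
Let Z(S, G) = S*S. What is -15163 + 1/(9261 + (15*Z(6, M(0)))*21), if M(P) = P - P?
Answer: -312372962/20601 ≈ -15163.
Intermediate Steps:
M(P) = 0
Z(S, G) = S**2
-15163 + 1/(9261 + (15*Z(6, M(0)))*21) = -15163 + 1/(9261 + (15*6**2)*21) = -15163 + 1/(9261 + (15*36)*21) = -15163 + 1/(9261 + 540*21) = -15163 + 1/(9261 + 11340) = -15163 + 1/20601 = -312372962/20601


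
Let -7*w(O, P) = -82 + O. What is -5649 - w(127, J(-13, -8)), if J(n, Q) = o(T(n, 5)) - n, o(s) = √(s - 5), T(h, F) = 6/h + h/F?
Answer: -39498/7 ≈ -5642.6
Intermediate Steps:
o(s) = √(-5 + s)
J(n, Q) = √(-5 + 6/n + n/5) - n (J(n, Q) = √(-5 + (6/n + n/5)) - n = √(-5 + 6/n + n/5) - n)
w(O, P) = 82/7 - O/7 (w(O, P) = -(-82 + O)/7 = 82/7 - O/7)
-5649 - w(127, J(-13, -8)) = -5649 - (82/7 - ⅐*127) = -5649 - (82/7 - 127/7) = -5649 - 1*(-45/7) = -5649 + 45/7 = -39498/7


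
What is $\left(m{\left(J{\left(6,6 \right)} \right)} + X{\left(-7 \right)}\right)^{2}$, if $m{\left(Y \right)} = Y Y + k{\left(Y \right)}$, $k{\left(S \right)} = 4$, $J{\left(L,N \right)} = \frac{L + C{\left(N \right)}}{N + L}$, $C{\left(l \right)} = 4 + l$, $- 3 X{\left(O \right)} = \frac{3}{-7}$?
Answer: $\frac{139129}{3969} \approx 35.054$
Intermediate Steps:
$X{\left(O \right)} = \frac{1}{7}$ ($X{\left(O \right)} = - \frac{3 \frac{1}{-7}}{3} = - \frac{3 \left(- \frac{1}{7}\right)}{3} = \left(- \frac{1}{3}\right) \left(- \frac{3}{7}\right) = \frac{1}{7}$)
$J{\left(L,N \right)} = \frac{4 + L + N}{L + N}$ ($J{\left(L,N \right)} = \frac{L + \left(4 + N\right)}{N + L} = \frac{4 + L + N}{L + N}$)
$m{\left(Y \right)} = 4 + Y^{2}$ ($m{\left(Y \right)} = Y Y + 4 = Y^{2} + 4 = 4 + Y^{2}$)
$\left(m{\left(J{\left(6,6 \right)} \right)} + X{\left(-7 \right)}\right)^{2} = \left(\left(4 + \left(\frac{4 + 6 + 6}{6 + 6}\right)^{2}\right) + \frac{1}{7}\right)^{2} = \left(\left(4 + \left(\frac{1}{12} \cdot 16\right)^{2}\right) + \frac{1}{7}\right)^{2} = \left(\left(4 + \left(\frac{4}{3}\right)^{2}\right) + \frac{1}{7}\right)^{2} = \left(\left(4 + \frac{16}{9}\right) + \frac{1}{7}\right)^{2} = \left(\frac{52}{9} + \frac{1}{7}\right)^{2} = \left(\frac{373}{63}\right)^{2} = \frac{139129}{3969}$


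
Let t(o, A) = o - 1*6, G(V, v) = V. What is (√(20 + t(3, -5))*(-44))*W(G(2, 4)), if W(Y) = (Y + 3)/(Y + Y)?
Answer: -55*√17 ≈ -226.77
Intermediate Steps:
t(o, A) = -6 + o (t(o, A) = o - 6 = -6 + o)
W(Y) = (3 + Y)/(2*Y) (W(Y) = (3 + Y)/((2*Y)) = (3 + Y)*(1/(2*Y)) = (3 + Y)/(2*Y))
(√(20 + t(3, -5))*(-44))*W(G(2, 4)) = (√(20 + (-6 + 3))*(-44))*((½)*(3 + 2)/2) = (√(20 - 3)*(-44))*((½)*(½)*5) = (√17*(-44))*(5/4) = -44*√17*(5/4) = -55*√17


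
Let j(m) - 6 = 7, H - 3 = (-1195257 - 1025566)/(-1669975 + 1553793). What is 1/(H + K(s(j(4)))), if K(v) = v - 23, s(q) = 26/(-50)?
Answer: -264050/370981 ≈ -0.71176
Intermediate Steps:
H = 233579/10562 (H = 3 + (-1195257 - 1025566)/(-1669975 + 1553793) = 3 - 2220823/(-116182) = 3 - 2220823*(-1/116182) = 3 + 201893/10562 = 233579/10562 ≈ 22.115)
j(m) = 13 (j(m) = 6 + 7 = 13)
s(q) = -13/25 (s(q) = 26*(-1/50) = -13/25)
K(v) = -23 + v
1/(H + K(s(j(4)))) = 1/(233579/10562 + (-23 - 13/25)) = 1/(233579/10562 - 588/25) = 1/(-370981/264050) = -264050/370981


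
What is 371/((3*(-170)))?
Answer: -371/510 ≈ -0.72745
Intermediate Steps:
371/((3*(-170))) = 371/(-510) = 371*(-1/510) = -371/510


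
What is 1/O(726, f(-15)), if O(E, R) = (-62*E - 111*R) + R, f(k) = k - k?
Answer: -1/45012 ≈ -2.2216e-5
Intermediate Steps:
f(k) = 0
O(E, R) = -110*R - 62*E (O(E, R) = (-111*R - 62*E) + R = -110*R - 62*E)
1/O(726, f(-15)) = 1/(-110*0 - 62*726) = 1/(0 - 45012) = 1/(-45012) = -1/45012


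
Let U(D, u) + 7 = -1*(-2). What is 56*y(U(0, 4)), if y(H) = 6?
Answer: 336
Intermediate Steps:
U(D, u) = -5 (U(D, u) = -7 - 1*(-2) = -7 + 2 = -5)
56*y(U(0, 4)) = 56*6 = 336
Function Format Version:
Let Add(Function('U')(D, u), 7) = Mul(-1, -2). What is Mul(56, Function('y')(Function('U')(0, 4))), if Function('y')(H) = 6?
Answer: 336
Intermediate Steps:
Function('U')(D, u) = -5 (Function('U')(D, u) = Add(-7, Mul(-1, -2)) = Add(-7, 2) = -5)
Mul(56, Function('y')(Function('U')(0, 4))) = Mul(56, 6) = 336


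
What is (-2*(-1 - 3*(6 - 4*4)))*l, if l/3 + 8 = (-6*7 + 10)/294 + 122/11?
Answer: -279676/539 ≈ -518.88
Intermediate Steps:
l = 4822/539 (l = -24 + 3*((-6*7 + 10)/294 + 122/11) = -24 + 3*((-42 + 10)*(1/294) + 122*(1/11)) = -24 + 3*(-32*1/294 + 122/11) = -24 + 3*(-16/147 + 122/11) = -24 + 3*(17758/1617) = -24 + 17758/539 = 4822/539 ≈ 8.9462)
(-2*(-1 - 3*(6 - 4*4)))*l = -2*(-1 - 3*(6 - 4*4))*(4822/539) = -2*(-1 - 3*(6 - 16))*(4822/539) = -2*(-1 - 3*(-10))*(4822/539) = -2*(-1 + 30)*(4822/539) = -2*29*(4822/539) = -58*4822/539 = -279676/539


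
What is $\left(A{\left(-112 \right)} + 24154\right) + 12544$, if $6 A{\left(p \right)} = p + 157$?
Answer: $\frac{73411}{2} \approx 36706.0$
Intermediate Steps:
$A{\left(p \right)} = \frac{157}{6} + \frac{p}{6}$ ($A{\left(p \right)} = \frac{p + 157}{6} = \frac{157 + p}{6} = \frac{157}{6} + \frac{p}{6}$)
$\left(A{\left(-112 \right)} + 24154\right) + 12544 = \left(\left(\frac{157}{6} + \frac{1}{6} \left(-112\right)\right) + 24154\right) + 12544 = \left(\left(\frac{157}{6} - \frac{56}{3}\right) + 24154\right) + 12544 = \left(\frac{15}{2} + 24154\right) + 12544 = \frac{48323}{2} + 12544 = \frac{73411}{2}$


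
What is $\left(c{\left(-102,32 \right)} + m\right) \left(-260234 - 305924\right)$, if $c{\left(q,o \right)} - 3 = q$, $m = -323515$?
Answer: $183216655012$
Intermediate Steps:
$c{\left(q,o \right)} = 3 + q$
$\left(c{\left(-102,32 \right)} + m\right) \left(-260234 - 305924\right) = \left(\left(3 - 102\right) - 323515\right) \left(-260234 - 305924\right) = \left(-99 - 323515\right) \left(-566158\right) = \left(-323614\right) \left(-566158\right) = 183216655012$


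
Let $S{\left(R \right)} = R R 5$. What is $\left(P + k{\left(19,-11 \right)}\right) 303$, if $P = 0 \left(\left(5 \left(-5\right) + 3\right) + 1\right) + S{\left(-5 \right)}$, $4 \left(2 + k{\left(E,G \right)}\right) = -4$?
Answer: $36966$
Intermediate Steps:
$k{\left(E,G \right)} = -3$ ($k{\left(E,G \right)} = -2 + \frac{1}{4} \left(-4\right) = -2 - 1 = -3$)
$S{\left(R \right)} = 5 R^{2}$ ($S{\left(R \right)} = R^{2} \cdot 5 = 5 R^{2}$)
$P = 125$ ($P = 0 \left(\left(5 \left(-5\right) + 3\right) + 1\right) + 5 \left(-5\right)^{2} = 0 \left(\left(-25 + 3\right) + 1\right) + 5 \cdot 25 = 0 \left(-22 + 1\right) + 125 = 0 \left(-21\right) + 125 = 0 + 125 = 125$)
$\left(P + k{\left(19,-11 \right)}\right) 303 = \left(125 - 3\right) 303 = 122 \cdot 303 = 36966$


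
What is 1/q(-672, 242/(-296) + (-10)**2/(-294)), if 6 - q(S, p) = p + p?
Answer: 10878/90455 ≈ 0.12026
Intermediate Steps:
q(S, p) = 6 - 2*p (q(S, p) = 6 - (p + p) = 6 - 2*p)
1/q(-672, 242/(-296) + (-10)**2/(-294)) = 1/(6 - 2*(242/(-296) + (-10)**2/(-294))) = 1/(6 - 2*(242*(-1/296) + 100*(-1/294))) = 1/(6 - 2*(-121/148 - 50/147)) = 1/(6 - 2*(-25187/21756)) = 1/(6 + 25187/10878) = 1/(90455/10878) = 10878/90455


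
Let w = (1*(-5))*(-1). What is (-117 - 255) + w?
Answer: -367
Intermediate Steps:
w = 5 (w = -5*(-1) = 5)
(-117 - 255) + w = (-117 - 255) + 5 = -372 + 5 = -367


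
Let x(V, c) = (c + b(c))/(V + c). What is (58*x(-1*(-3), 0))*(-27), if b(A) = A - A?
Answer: 0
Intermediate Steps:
b(A) = 0
x(V, c) = c/(V + c) (x(V, c) = (c + 0)/(V + c) = c/(V + c))
(58*x(-1*(-3), 0))*(-27) = (58*(0/(-1*(-3) + 0)))*(-27) = (58*(0/(3 + 0)))*(-27) = (58*(0/3))*(-27) = (58*(0*(⅓)))*(-27) = (58*0)*(-27) = 0*(-27) = 0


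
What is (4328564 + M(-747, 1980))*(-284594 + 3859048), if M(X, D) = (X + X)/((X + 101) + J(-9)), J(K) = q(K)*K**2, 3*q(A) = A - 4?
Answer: 15425841485578108/997 ≈ 1.5472e+13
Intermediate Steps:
q(A) = -4/3 + A/3 (q(A) = (A - 4)/3 = (-4 + A)/3 = -4/3 + A/3)
J(K) = K**2*(-4/3 + K/3) (J(K) = (-4/3 + K/3)*K**2 = K**2*(-4/3 + K/3))
M(X, D) = 2*X/(-250 + X) (M(X, D) = (X + X)/((X + 101) + (1/3)*(-9)**2*(-4 - 9)) = (2*X)/((101 + X) + (1/3)*81*(-13)) = (2*X)/((101 + X) - 351) = (2*X)/(-250 + X) = 2*X/(-250 + X))
(4328564 + M(-747, 1980))*(-284594 + 3859048) = (4328564 + 2*(-747)/(-250 - 747))*(-284594 + 3859048) = (4328564 + 2*(-747)/(-997))*3574454 = (4328564 + 2*(-747)*(-1/997))*3574454 = (4328564 + 1494/997)*3574454 = (4315579802/997)*3574454 = 15425841485578108/997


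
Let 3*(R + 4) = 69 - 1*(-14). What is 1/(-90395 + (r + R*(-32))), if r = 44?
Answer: -3/273325 ≈ -1.0976e-5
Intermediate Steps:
R = 71/3 (R = -4 + (69 - 1*(-14))/3 = -4 + (69 + 14)/3 = -4 + (⅓)*83 = -4 + 83/3 = 71/3 ≈ 23.667)
1/(-90395 + (r + R*(-32))) = 1/(-90395 + (44 + (71/3)*(-32))) = 1/(-90395 + (44 - 2272/3)) = 1/(-90395 - 2140/3) = 1/(-273325/3) = -3/273325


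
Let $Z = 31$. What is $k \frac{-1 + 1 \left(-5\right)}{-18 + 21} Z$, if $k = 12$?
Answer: $-744$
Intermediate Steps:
$k \frac{-1 + 1 \left(-5\right)}{-18 + 21} Z = 12 \frac{-1 + 1 \left(-5\right)}{-18 + 21} \cdot 31 = 12 \frac{-1 - 5}{3} \cdot 31 = 12 \left(\left(-6\right) \frac{1}{3}\right) 31 = 12 \left(-2\right) 31 = \left(-24\right) 31 = -744$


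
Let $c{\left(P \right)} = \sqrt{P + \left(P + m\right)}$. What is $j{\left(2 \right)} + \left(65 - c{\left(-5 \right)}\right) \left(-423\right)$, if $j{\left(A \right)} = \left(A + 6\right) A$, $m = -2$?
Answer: $-27479 + 846 i \sqrt{3} \approx -27479.0 + 1465.3 i$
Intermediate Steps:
$j{\left(A \right)} = A \left(6 + A\right)$ ($j{\left(A \right)} = \left(6 + A\right) A = A \left(6 + A\right)$)
$c{\left(P \right)} = \sqrt{-2 + 2 P}$ ($c{\left(P \right)} = \sqrt{P + \left(P - 2\right)} = \sqrt{P + \left(-2 + P\right)} = \sqrt{-2 + 2 P}$)
$j{\left(2 \right)} + \left(65 - c{\left(-5 \right)}\right) \left(-423\right) = 2 \left(6 + 2\right) + \left(65 - \sqrt{-2 + 2 \left(-5\right)}\right) \left(-423\right) = 2 \cdot 8 + \left(65 - \sqrt{-2 - 10}\right) \left(-423\right) = 16 + \left(65 - \sqrt{-12}\right) \left(-423\right) = 16 + \left(65 - 2 i \sqrt{3}\right) \left(-423\right) = 16 - \left(27495 - 846 i \sqrt{3}\right) = -27479 + 846 i \sqrt{3}$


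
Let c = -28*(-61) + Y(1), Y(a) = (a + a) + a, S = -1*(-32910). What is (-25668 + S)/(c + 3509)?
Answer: 1207/870 ≈ 1.3874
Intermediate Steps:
S = 32910
Y(a) = 3*a (Y(a) = 2*a + a = 3*a)
c = 1711 (c = -28*(-61) + 3*1 = 1708 + 3 = 1711)
(-25668 + S)/(c + 3509) = (-25668 + 32910)/(1711 + 3509) = 7242/5220 = 7242*(1/5220) = 1207/870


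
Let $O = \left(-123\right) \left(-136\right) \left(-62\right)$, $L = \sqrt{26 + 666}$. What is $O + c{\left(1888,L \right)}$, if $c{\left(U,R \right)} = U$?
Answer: $-1035248$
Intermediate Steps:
$L = 2 \sqrt{173}$ ($L = \sqrt{692} = 2 \sqrt{173} \approx 26.306$)
$O = -1037136$ ($O = 16728 \left(-62\right) = -1037136$)
$O + c{\left(1888,L \right)} = -1037136 + 1888 = -1035248$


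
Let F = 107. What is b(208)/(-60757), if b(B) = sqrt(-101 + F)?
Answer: -sqrt(6)/60757 ≈ -4.0316e-5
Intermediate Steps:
b(B) = sqrt(6) (b(B) = sqrt(-101 + 107) = sqrt(6))
b(208)/(-60757) = sqrt(6)/(-60757) = sqrt(6)*(-1/60757) = -sqrt(6)/60757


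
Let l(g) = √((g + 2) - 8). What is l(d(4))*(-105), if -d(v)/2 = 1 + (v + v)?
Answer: -210*I*√6 ≈ -514.39*I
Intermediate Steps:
d(v) = -2 - 4*v (d(v) = -2*(1 + (v + v)) = -2*(1 + 2*v) = -2 - 4*v)
l(g) = √(-6 + g) (l(g) = √((2 + g) - 8) = √(-6 + g))
l(d(4))*(-105) = √(-6 + (-2 - 4*4))*(-105) = √(-6 + (-2 - 16))*(-105) = √(-6 - 18)*(-105) = √(-24)*(-105) = (2*I*√6)*(-105) = -210*I*√6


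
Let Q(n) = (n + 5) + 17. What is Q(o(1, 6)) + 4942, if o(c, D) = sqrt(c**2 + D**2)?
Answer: 4964 + sqrt(37) ≈ 4970.1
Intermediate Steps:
o(c, D) = sqrt(D**2 + c**2)
Q(n) = 22 + n (Q(n) = (5 + n) + 17 = 22 + n)
Q(o(1, 6)) + 4942 = (22 + sqrt(6**2 + 1**2)) + 4942 = (22 + sqrt(36 + 1)) + 4942 = (22 + sqrt(37)) + 4942 = 4964 + sqrt(37)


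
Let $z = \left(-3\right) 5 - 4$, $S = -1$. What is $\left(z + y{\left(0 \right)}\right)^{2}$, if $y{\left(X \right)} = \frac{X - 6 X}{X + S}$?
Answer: $361$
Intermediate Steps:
$y{\left(X \right)} = - \frac{5 X}{-1 + X}$ ($y{\left(X \right)} = \frac{X - 6 X}{X - 1} = \frac{\left(-5\right) X}{-1 + X} = - \frac{5 X}{-1 + X}$)
$z = -19$ ($z = -15 - 4 = -19$)
$\left(z + y{\left(0 \right)}\right)^{2} = \left(-19 - \frac{0}{-1 + 0}\right)^{2} = \left(-19 - \frac{0}{-1}\right)^{2} = \left(-19 - 0 \left(-1\right)\right)^{2} = \left(-19 + 0\right)^{2} = \left(-19\right)^{2} = 361$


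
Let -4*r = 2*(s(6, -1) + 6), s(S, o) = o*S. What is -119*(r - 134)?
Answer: 15946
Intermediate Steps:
s(S, o) = S*o
r = 0 (r = -(6*(-1) + 6)/2 = -(-6 + 6)/2 = -0/2 = -1/4*0 = 0)
-119*(r - 134) = -119*(0 - 134) = -119*(-134) = 15946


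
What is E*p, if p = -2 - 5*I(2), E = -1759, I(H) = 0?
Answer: 3518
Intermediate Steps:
p = -2 (p = -2 - 5*0 = -2 + 0 = -2)
E*p = -1759*(-2) = 3518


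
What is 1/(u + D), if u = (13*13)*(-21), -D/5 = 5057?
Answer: -1/28834 ≈ -3.4681e-5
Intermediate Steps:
D = -25285 (D = -5*5057 = -25285)
u = -3549 (u = 169*(-21) = -3549)
1/(u + D) = 1/(-3549 - 25285) = 1/(-28834) = -1/28834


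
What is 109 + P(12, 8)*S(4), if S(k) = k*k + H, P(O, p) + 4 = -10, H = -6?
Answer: -31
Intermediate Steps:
P(O, p) = -14 (P(O, p) = -4 - 10 = -14)
S(k) = -6 + k**2 (S(k) = k*k - 6 = k**2 - 6 = -6 + k**2)
109 + P(12, 8)*S(4) = 109 - 14*(-6 + 4**2) = 109 - 14*(-6 + 16) = 109 - 14*10 = 109 - 140 = -31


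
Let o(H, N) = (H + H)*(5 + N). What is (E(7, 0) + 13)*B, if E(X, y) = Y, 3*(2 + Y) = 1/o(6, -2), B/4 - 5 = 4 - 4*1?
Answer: 5945/27 ≈ 220.19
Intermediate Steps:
o(H, N) = 2*H*(5 + N) (o(H, N) = (2*H)*(5 + N) = 2*H*(5 + N))
B = 20 (B = 20 + 4*(4 - 4*1) = 20 + 4*(4 - 4) = 20 + 4*0 = 20 + 0 = 20)
Y = -215/108 (Y = -2 + 1/(3*((2*6*(5 - 2)))) = -2 + 1/(3*((2*6*3))) = -2 + (⅓)/36 = -2 + (⅓)*(1/36) = -2 + 1/108 = -215/108 ≈ -1.9907)
E(X, y) = -215/108
(E(7, 0) + 13)*B = (-215/108 + 13)*20 = (1189/108)*20 = 5945/27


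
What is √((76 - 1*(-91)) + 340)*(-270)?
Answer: -3510*√3 ≈ -6079.5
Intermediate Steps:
√((76 - 1*(-91)) + 340)*(-270) = √((76 + 91) + 340)*(-270) = √(167 + 340)*(-270) = √507*(-270) = (13*√3)*(-270) = -3510*√3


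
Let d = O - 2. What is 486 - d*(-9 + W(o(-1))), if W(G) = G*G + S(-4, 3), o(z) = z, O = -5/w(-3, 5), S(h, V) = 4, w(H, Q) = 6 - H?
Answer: 4282/9 ≈ 475.78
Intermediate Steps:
O = -5/9 (O = -5/(6 - 1*(-3)) = -5/(6 + 3) = -5/9 ≈ -0.55556)
W(G) = 4 + G² (W(G) = G*G + 4 = G² + 4 = 4 + G²)
d = -23/9 (d = -5/9 - 2 = -23/9 ≈ -2.5556)
486 - d*(-9 + W(o(-1))) = 486 - (-23)*(-9 + (4 + (-1)²))/9 = 486 - (-23)*(-9 + (4 + 1))/9 = 486 - (-23)*(-9 + 5)/9 = 486 - (-23)*(-4)/9 = 486 - 1*92/9 = 486 - 92/9 = 4282/9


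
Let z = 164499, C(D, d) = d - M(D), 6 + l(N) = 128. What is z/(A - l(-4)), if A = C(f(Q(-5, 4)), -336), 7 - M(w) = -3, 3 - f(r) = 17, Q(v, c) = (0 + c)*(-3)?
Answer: -54833/156 ≈ -351.49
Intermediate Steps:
Q(v, c) = -3*c (Q(v, c) = c*(-3) = -3*c)
l(N) = 122 (l(N) = -6 + 128 = 122)
f(r) = -14 (f(r) = 3 - 1*17 = 3 - 17 = -14)
M(w) = 10 (M(w) = 7 - 1*(-3) = 7 + 3 = 10)
C(D, d) = -10 + d (C(D, d) = d - 1*10 = d - 10 = -10 + d)
A = -346 (A = -10 - 336 = -346)
z/(A - l(-4)) = 164499/(-346 - 1*122) = 164499/(-346 - 122) = 164499/(-468) = 164499*(-1/468) = -54833/156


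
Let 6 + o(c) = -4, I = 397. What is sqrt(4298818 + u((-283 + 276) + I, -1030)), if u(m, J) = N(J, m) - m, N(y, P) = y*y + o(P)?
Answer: sqrt(5359318) ≈ 2315.0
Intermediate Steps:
o(c) = -10 (o(c) = -6 - 4 = -10)
N(y, P) = -10 + y**2 (N(y, P) = y*y - 10 = y**2 - 10 = -10 + y**2)
u(m, J) = -10 + J**2 - m (u(m, J) = (-10 + J**2) - m = -10 + J**2 - m)
sqrt(4298818 + u((-283 + 276) + I, -1030)) = sqrt(4298818 + (-10 + (-1030)**2 - ((-283 + 276) + 397))) = sqrt(4298818 + (-10 + 1060900 - (-7 + 397))) = sqrt(4298818 + (-10 + 1060900 - 1*390)) = sqrt(4298818 + (-10 + 1060900 - 390)) = sqrt(4298818 + 1060500) = sqrt(5359318)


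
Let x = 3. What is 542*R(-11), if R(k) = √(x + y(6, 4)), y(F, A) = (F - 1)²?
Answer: 1084*√7 ≈ 2868.0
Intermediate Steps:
y(F, A) = (-1 + F)²
R(k) = 2*√7 (R(k) = √(3 + (-1 + 6)²) = √(3 + 5²) = √(3 + 25) = √28 = 2*√7)
542*R(-11) = 542*(2*√7) = 1084*√7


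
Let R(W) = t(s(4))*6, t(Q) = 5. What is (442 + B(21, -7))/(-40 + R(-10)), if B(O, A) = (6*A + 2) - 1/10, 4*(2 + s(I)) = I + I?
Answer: -4019/100 ≈ -40.190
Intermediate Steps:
s(I) = -2 + I/2 (s(I) = -2 + (I + I)/4 = -2 + (2*I)/4 = -2 + I/2)
R(W) = 30 (R(W) = 5*6 = 30)
B(O, A) = 19/10 + 6*A (B(O, A) = (2 + 6*A) - 1*1/10 = (2 + 6*A) - 1/10 = 19/10 + 6*A)
(442 + B(21, -7))/(-40 + R(-10)) = (442 + (19/10 + 6*(-7)))/(-40 + 30) = (442 + (19/10 - 42))/(-10) = (442 - 401/10)*(-1/10) = (4019/10)*(-1/10) = -4019/100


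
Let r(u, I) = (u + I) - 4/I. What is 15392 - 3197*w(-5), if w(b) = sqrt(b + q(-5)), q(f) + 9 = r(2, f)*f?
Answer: 15392 - 3197*I*sqrt(3) ≈ 15392.0 - 5537.4*I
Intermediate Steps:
r(u, I) = I + u - 4/I (r(u, I) = (I + u) - 4/I = I + u - 4/I)
q(f) = -9 + f*(2 + f - 4/f) (q(f) = -9 + (f + 2 - 4/f)*f = -9 + (2 + f - 4/f)*f = -9 + f*(2 + f - 4/f))
w(b) = sqrt(2 + b) (w(b) = sqrt(b + (-13 - 5*(2 - 5))) = sqrt(b + (-13 - 5*(-3))) = sqrt(b + (-13 + 15)) = sqrt(b + 2) = sqrt(2 + b))
15392 - 3197*w(-5) = 15392 - 3197*sqrt(2 - 5) = 15392 - 3197*sqrt(-3) = 15392 - 3197*I*sqrt(3)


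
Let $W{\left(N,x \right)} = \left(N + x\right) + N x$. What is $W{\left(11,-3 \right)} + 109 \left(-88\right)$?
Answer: $-9617$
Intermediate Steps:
$W{\left(N,x \right)} = N + x + N x$
$W{\left(11,-3 \right)} + 109 \left(-88\right) = \left(11 - 3 + 11 \left(-3\right)\right) + 109 \left(-88\right) = \left(11 - 3 - 33\right) - 9592 = -25 - 9592 = -9617$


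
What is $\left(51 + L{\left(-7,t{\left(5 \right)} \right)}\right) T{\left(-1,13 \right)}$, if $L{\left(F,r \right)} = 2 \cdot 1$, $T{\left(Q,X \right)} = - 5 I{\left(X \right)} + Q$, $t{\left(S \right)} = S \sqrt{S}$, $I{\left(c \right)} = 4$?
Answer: $-1113$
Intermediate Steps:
$t{\left(S \right)} = S^{\frac{3}{2}}$
$T{\left(Q,X \right)} = -20 + Q$ ($T{\left(Q,X \right)} = \left(-5\right) 4 + Q = -20 + Q$)
$L{\left(F,r \right)} = 2$
$\left(51 + L{\left(-7,t{\left(5 \right)} \right)}\right) T{\left(-1,13 \right)} = \left(51 + 2\right) \left(-20 - 1\right) = 53 \left(-21\right) = -1113$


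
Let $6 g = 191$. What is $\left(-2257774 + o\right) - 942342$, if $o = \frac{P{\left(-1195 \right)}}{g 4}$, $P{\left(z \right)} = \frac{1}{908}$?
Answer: $- \frac{1109979435293}{346856} \approx -3.2001 \cdot 10^{6}$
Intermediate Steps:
$g = \frac{191}{6}$ ($g = \frac{1}{6} \cdot 191 = \frac{191}{6} \approx 31.833$)
$P{\left(z \right)} = \frac{1}{908}$
$o = \frac{3}{346856}$ ($o = \frac{1}{908 \cdot \frac{191}{6} \cdot 4} = \frac{1}{908 \cdot \frac{382}{3}} = \frac{1}{908} \cdot \frac{3}{382} = \frac{3}{346856} \approx 8.6491 \cdot 10^{-6}$)
$\left(-2257774 + o\right) - 942342 = \left(-2257774 + \frac{3}{346856}\right) - 942342 = - \frac{783122458541}{346856} - 942342 = - \frac{1109979435293}{346856}$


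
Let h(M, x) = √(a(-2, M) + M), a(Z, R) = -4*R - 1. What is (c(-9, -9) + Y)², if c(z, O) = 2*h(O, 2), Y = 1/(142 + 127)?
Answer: 7525545/72361 + 4*√26/269 ≈ 104.08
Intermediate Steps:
a(Z, R) = -1 - 4*R
h(M, x) = √(-1 - 3*M) (h(M, x) = √((-1 - 4*M) + M) = √(-1 - 3*M))
Y = 1/269 ≈ 0.0037175
c(z, O) = 2*√(-1 - 3*O)
(c(-9, -9) + Y)² = (2*√(-1 - 3*(-9)) + 1/269)² = (2*√(-1 + 27) + 1/269)² = (2*√26 + 1/269)² = (1/269 + 2*√26)²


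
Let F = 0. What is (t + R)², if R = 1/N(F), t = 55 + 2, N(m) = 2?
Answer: 13225/4 ≈ 3306.3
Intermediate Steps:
t = 57
R = ½ (R = 1/2 = ½ ≈ 0.50000)
(t + R)² = (57 + ½)² = (115/2)² = 13225/4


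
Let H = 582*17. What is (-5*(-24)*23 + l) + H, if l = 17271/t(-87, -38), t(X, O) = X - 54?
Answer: 588981/47 ≈ 12532.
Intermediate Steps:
t(X, O) = -54 + X
H = 9894
l = -5757/47 (l = 17271/(-54 - 87) = 17271/(-141) = 17271*(-1/141) = -5757/47 ≈ -122.49)
(-5*(-24)*23 + l) + H = (-5*(-24)*23 - 5757/47) + 9894 = (120*23 - 5757/47) + 9894 = (2760 - 5757/47) + 9894 = 123963/47 + 9894 = 588981/47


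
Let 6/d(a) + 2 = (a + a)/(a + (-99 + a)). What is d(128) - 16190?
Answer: -469981/29 ≈ -16206.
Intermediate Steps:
d(a) = 6/(-2 + 2*a/(-99 + 2*a)) (d(a) = 6/(-2 + (a + a)/(a + (-99 + a))) = 6/(-2 + (2*a)/(-99 + 2*a)) = 6/(-2 + 2*a/(-99 + 2*a)))
d(128) - 16190 = 3*(99 - 2*128)/(-99 + 128) - 16190 = 3*(99 - 256)/29 - 16190 = 3*(1/29)*(-157) - 16190 = -471/29 - 16190 = -469981/29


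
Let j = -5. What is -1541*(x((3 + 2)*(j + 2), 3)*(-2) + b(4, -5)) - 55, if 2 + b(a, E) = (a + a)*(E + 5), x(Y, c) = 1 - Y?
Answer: 52339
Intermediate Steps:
b(a, E) = -2 + 2*a*(5 + E) (b(a, E) = -2 + (a + a)*(E + 5) = -2 + (2*a)*(5 + E) = -2 + 2*a*(5 + E))
-1541*(x((3 + 2)*(j + 2), 3)*(-2) + b(4, -5)) - 55 = -1541*((1 - (3 + 2)*(-5 + 2))*(-2) + (-2 + 10*4 + 2*(-5)*4)) - 55 = -1541*((1 - 5*(-3))*(-2) + (-2 + 40 - 40)) - 55 = -1541*((1 - 1*(-15))*(-2) - 2) - 55 = -1541*((1 + 15)*(-2) - 2) - 55 = -1541*(16*(-2) - 2) - 55 = -1541*(-32 - 2) - 55 = -1541*(-34) - 55 = 52394 - 55 = 52339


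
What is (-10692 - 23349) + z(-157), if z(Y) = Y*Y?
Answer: -9392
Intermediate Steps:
z(Y) = Y²
(-10692 - 23349) + z(-157) = (-10692 - 23349) + (-157)² = -34041 + 24649 = -9392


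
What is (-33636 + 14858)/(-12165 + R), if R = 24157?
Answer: -9389/5996 ≈ -1.5659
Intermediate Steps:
(-33636 + 14858)/(-12165 + R) = (-33636 + 14858)/(-12165 + 24157) = -18778/11992 = -18778*1/11992 = -9389/5996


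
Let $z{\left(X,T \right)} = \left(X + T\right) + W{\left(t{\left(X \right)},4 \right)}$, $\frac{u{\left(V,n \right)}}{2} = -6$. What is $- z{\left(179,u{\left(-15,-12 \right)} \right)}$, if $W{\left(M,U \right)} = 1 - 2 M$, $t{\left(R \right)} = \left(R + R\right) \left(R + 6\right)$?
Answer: $132292$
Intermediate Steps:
$u{\left(V,n \right)} = -12$ ($u{\left(V,n \right)} = 2 \left(-6\right) = -12$)
$t{\left(R \right)} = 2 R \left(6 + R\right)$
$z{\left(X,T \right)} = 1 + T + X - 4 X \left(6 + X\right)$ ($z{\left(X,T \right)} = \left(X + T\right) - \left(-1 + 2 \cdot 2 X \left(6 + X\right)\right) = \left(T + X\right) - \left(-1 + 4 X \left(6 + X\right)\right) = 1 + T + X - 4 X \left(6 + X\right)$)
$- z{\left(179,u{\left(-15,-12 \right)} \right)} = - (1 - 12 + 179 - 716 \left(6 + 179\right)) = - (1 - 12 + 179 - 716 \cdot 185) = - (1 - 12 + 179 - 132460) = \left(-1\right) \left(-132292\right) = 132292$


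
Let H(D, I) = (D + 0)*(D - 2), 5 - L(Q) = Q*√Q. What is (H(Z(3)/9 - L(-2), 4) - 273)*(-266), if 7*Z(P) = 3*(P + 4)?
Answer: 598234/9 - 18088*I*√2/3 ≈ 66471.0 - 8526.8*I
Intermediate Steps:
Z(P) = 12/7 + 3*P/7 (Z(P) = (3*(P + 4))/7 = (3*(4 + P))/7 = (12 + 3*P)/7 = 12/7 + 3*P/7)
L(Q) = 5 - Q^(3/2) (L(Q) = 5 - Q*√Q = 5 - Q^(3/2))
H(D, I) = D*(-2 + D)
(H(Z(3)/9 - L(-2), 4) - 273)*(-266) = (((12/7 + (3/7)*3)/9 - (5 - (-2)^(3/2)))*(-2 + ((12/7 + (3/7)*3)/9 - (5 - (-2)^(3/2)))) - 273)*(-266) = (((12/7 + 9/7)*(⅑) - (5 - (-2)*I*√2))*(-2 + ((12/7 + 9/7)*(⅑) - (5 - (-2)*I*√2))) - 273)*(-266) = ((3*(⅑) - (5 + 2*I*√2))*(-2 + (3*(⅑) - (5 + 2*I*√2))) - 273)*(-266) = ((⅓ + (-5 - 2*I*√2))*(-2 + (⅓ + (-5 - 2*I*√2))) - 273)*(-266) = ((-14/3 - 2*I*√2)*(-2 + (-14/3 - 2*I*√2)) - 273)*(-266) = ((-14/3 - 2*I*√2)*(-20/3 - 2*I*√2) - 273)*(-266) = ((-20/3 - 2*I*√2)*(-14/3 - 2*I*√2) - 273)*(-266) = (-273 + (-20/3 - 2*I*√2)*(-14/3 - 2*I*√2))*(-266) = 72618 - 266*(-20/3 - 2*I*√2)*(-14/3 - 2*I*√2)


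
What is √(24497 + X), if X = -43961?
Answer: 2*I*√4866 ≈ 139.51*I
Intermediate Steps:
√(24497 + X) = √(24497 - 43961) = √(-19464) = 2*I*√4866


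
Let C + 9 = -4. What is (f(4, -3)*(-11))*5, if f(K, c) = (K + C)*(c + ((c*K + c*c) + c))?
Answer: -4455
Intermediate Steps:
C = -13 (C = -9 - 4 = -13)
f(K, c) = (-13 + K)*(c**2 + 2*c + K*c) (f(K, c) = (K - 13)*(c + ((c*K + c*c) + c)) = (-13 + K)*(c + ((K*c + c**2) + c)) = (-13 + K)*(c + ((c**2 + K*c) + c)) = (-13 + K)*(c + (c + c**2 + K*c)) = (-13 + K)*(c**2 + 2*c + K*c))
(f(4, -3)*(-11))*5 = (-3*(-26 + 4**2 - 13*(-3) - 11*4 + 4*(-3))*(-11))*5 = (-3*(-26 + 16 + 39 - 44 - 12)*(-11))*5 = (-3*(-27)*(-11))*5 = (81*(-11))*5 = -891*5 = -4455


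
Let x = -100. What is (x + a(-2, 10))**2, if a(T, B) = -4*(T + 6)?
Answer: 13456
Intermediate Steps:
a(T, B) = -24 - 4*T (a(T, B) = -4*(6 + T) = -24 - 4*T)
(x + a(-2, 10))**2 = (-100 + (-24 - 4*(-2)))**2 = (-100 + (-24 + 8))**2 = (-100 - 16)**2 = (-116)**2 = 13456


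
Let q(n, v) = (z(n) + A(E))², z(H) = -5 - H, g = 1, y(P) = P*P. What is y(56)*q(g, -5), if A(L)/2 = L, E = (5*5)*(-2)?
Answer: 35236096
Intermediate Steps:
y(P) = P²
E = -50 (E = 25*(-2) = -50)
A(L) = 2*L
q(n, v) = (-105 - n)² (q(n, v) = ((-5 - n) + 2*(-50))² = ((-5 - n) - 100)² = (-105 - n)²)
y(56)*q(g, -5) = 56²*(105 + 1)² = 3136*106² = 3136*11236 = 35236096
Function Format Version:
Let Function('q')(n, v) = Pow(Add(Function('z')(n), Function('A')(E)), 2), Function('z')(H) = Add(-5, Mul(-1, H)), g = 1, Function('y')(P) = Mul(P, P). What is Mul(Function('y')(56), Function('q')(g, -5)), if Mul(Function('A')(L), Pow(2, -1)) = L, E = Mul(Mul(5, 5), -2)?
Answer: 35236096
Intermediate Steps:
Function('y')(P) = Pow(P, 2)
E = -50 (E = Mul(25, -2) = -50)
Function('A')(L) = Mul(2, L)
Function('q')(n, v) = Pow(Add(-105, Mul(-1, n)), 2) (Function('q')(n, v) = Pow(Add(Add(-5, Mul(-1, n)), Mul(2, -50)), 2) = Pow(Add(Add(-5, Mul(-1, n)), -100), 2) = Pow(Add(-105, Mul(-1, n)), 2))
Mul(Function('y')(56), Function('q')(g, -5)) = Mul(Pow(56, 2), Pow(Add(105, 1), 2)) = Mul(3136, Pow(106, 2)) = Mul(3136, 11236) = 35236096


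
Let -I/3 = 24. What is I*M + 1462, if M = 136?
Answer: -8330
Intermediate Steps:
I = -72 (I = -3*24 = -72)
I*M + 1462 = -72*136 + 1462 = -9792 + 1462 = -8330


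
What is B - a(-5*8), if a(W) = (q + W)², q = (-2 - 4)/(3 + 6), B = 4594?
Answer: 26462/9 ≈ 2940.2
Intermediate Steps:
q = -⅔ (q = -6/9 = -6*⅑ = -⅔ ≈ -0.66667)
a(W) = (-⅔ + W)²
B - a(-5*8) = 4594 - (-2 + 3*(-5*8))²/9 = 4594 - (-2 + 3*(-40))²/9 = 4594 - (-2 - 120)²/9 = 4594 - (-122)²/9 = 4594 - 14884/9 = 26462/9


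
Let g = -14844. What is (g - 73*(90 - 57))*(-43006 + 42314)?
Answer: 11939076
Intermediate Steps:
(g - 73*(90 - 57))*(-43006 + 42314) = (-14844 - 73*(90 - 57))*(-43006 + 42314) = (-14844 - 73*33)*(-692) = (-14844 - 2409)*(-692) = -17253*(-692) = 11939076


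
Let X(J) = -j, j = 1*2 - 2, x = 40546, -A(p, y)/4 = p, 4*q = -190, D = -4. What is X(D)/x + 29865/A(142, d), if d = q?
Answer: -29865/568 ≈ -52.579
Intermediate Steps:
q = -95/2 (q = (¼)*(-190) = -95/2 ≈ -47.500)
d = -95/2 ≈ -47.500
A(p, y) = -4*p
j = 0 (j = 2 - 2 = 0)
X(J) = 0 (X(J) = -1*0 = 0)
X(D)/x + 29865/A(142, d) = 0/40546 + 29865/((-4*142)) = 0*(1/40546) + 29865/(-568) = 0 + 29865*(-1/568) = 0 - 29865/568 = -29865/568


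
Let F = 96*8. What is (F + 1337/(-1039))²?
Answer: 634595458225/1079521 ≈ 5.8785e+5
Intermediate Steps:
F = 768
(F + 1337/(-1039))² = (768 + 1337/(-1039))² = (768 + 1337*(-1/1039))² = (768 - 1337/1039)² = (796615/1039)² = 634595458225/1079521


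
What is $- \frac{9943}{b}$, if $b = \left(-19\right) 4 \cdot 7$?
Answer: $\frac{9943}{532} \approx 18.69$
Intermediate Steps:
$b = -532$ ($b = \left(-76\right) 7 = -532$)
$- \frac{9943}{b} = - \frac{9943}{-532} = \left(-9943\right) \left(- \frac{1}{532}\right) = \frac{9943}{532}$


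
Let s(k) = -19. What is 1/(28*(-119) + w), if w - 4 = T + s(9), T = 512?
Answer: -1/2835 ≈ -0.00035273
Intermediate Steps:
w = 497 (w = 4 + (512 - 19) = 4 + 493 = 497)
1/(28*(-119) + w) = 1/(28*(-119) + 497) = 1/(-3332 + 497) = 1/(-2835) = -1/2835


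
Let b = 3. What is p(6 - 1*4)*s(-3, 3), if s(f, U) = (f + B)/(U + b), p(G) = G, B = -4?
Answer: -7/3 ≈ -2.3333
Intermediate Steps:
s(f, U) = (-4 + f)/(3 + U) (s(f, U) = (f - 4)/(U + 3) = (-4 + f)/(3 + U))
p(6 - 1*4)*s(-3, 3) = (6 - 1*4)*((-4 - 3)/(3 + 3)) = (6 - 4)*(-7/6) = 2*((⅙)*(-7)) = 2*(-7/6) = -7/3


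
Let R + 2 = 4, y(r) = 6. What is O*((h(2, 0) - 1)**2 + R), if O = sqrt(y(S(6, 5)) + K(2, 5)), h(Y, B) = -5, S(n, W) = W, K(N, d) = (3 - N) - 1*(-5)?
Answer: 76*sqrt(3) ≈ 131.64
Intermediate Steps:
K(N, d) = 8 - N (K(N, d) = (3 - N) + 5 = 8 - N)
R = 2 (R = -2 + 4 = 2)
O = 2*sqrt(3) (O = sqrt(6 + (8 - 1*2)) = sqrt(6 + (8 - 2)) = sqrt(6 + 6) = sqrt(12) = 2*sqrt(3) ≈ 3.4641)
O*((h(2, 0) - 1)**2 + R) = (2*sqrt(3))*((-5 - 1)**2 + 2) = (2*sqrt(3))*((-6)**2 + 2) = (2*sqrt(3))*(36 + 2) = (2*sqrt(3))*38 = 76*sqrt(3)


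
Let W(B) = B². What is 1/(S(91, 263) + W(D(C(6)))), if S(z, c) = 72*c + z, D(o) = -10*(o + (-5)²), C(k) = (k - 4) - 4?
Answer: 1/71927 ≈ 1.3903e-5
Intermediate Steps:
C(k) = -8 + k (C(k) = (-4 + k) - 4 = -8 + k)
D(o) = -250 - 10*o (D(o) = -10*(o + 25) = -10*(25 + o) = -250 - 10*o)
S(z, c) = z + 72*c
1/(S(91, 263) + W(D(C(6)))) = 1/((91 + 72*263) + (-250 - 10*(-8 + 6))²) = 1/((91 + 18936) + (-250 - 10*(-2))²) = 1/(19027 + (-250 + 20)²) = 1/(19027 + (-230)²) = 1/(19027 + 52900) = 1/71927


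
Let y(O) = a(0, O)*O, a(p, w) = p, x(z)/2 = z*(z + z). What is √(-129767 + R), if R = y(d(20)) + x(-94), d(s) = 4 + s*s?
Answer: 7*I*√1927 ≈ 307.28*I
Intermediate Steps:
d(s) = 4 + s²
x(z) = 4*z² (x(z) = 2*(z*(z + z)) = 2*(z*(2*z)) = 2*(2*z²) = 4*z²)
y(O) = 0 (y(O) = 0*O = 0)
R = 35344 (R = 0 + 4*(-94)² = 0 + 4*8836 = 0 + 35344 = 35344)
√(-129767 + R) = √(-129767 + 35344) = √(-94423) = 7*I*√1927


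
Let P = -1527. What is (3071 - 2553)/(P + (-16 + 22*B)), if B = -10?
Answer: -518/1763 ≈ -0.29382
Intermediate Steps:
(3071 - 2553)/(P + (-16 + 22*B)) = (3071 - 2553)/(-1527 + (-16 + 22*(-10))) = 518/(-1527 + (-16 - 220)) = 518/(-1527 - 236) = 518/(-1763) = 518*(-1/1763) = -518/1763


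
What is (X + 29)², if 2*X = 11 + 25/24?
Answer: 2825761/2304 ≈ 1226.5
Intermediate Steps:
X = 289/48 (X = (11 + 25/24)/2 = (½)*(289/24) = 289/48 ≈ 6.0208)
(X + 29)² = (289/48 + 29)² = (1681/48)² = 2825761/2304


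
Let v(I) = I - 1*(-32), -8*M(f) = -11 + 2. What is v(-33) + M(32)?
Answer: ⅛ ≈ 0.12500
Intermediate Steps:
M(f) = 9/8 (M(f) = -(-11 + 2)/8 = -⅛*(-9) = 9/8)
v(I) = 32 + I (v(I) = I + 32 = 32 + I)
v(-33) + M(32) = (32 - 33) + 9/8 = -1 + 9/8 = ⅛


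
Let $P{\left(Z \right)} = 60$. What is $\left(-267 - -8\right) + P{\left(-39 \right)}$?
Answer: $-199$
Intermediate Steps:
$\left(-267 - -8\right) + P{\left(-39 \right)} = \left(-267 - -8\right) + 60 = \left(-267 + 8\right) + 60 = -259 + 60 = -199$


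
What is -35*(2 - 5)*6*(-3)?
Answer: -1890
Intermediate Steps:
-35*(2 - 5)*6*(-3) = -35*(-3*6)*(-3) = -(-630)*(-3) = -35*54 = -1890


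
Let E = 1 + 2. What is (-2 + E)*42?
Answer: 42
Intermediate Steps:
E = 3
(-2 + E)*42 = (-2 + 3)*42 = 1*42 = 42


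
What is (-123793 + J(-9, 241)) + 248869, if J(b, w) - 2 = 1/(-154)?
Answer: 19262011/154 ≈ 1.2508e+5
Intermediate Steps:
J(b, w) = 307/154 (J(b, w) = 2 + 1/(-154) = 2 - 1/154 = 307/154)
(-123793 + J(-9, 241)) + 248869 = (-123793 + 307/154) + 248869 = -19063815/154 + 248869 = 19262011/154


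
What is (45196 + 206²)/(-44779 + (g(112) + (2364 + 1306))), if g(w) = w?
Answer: -87632/40997 ≈ -2.1375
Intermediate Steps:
(45196 + 206²)/(-44779 + (g(112) + (2364 + 1306))) = (45196 + 206²)/(-44779 + (112 + (2364 + 1306))) = (45196 + 42436)/(-44779 + (112 + 3670)) = 87632/(-44779 + 3782) = 87632/(-40997) = 87632*(-1/40997) = -87632/40997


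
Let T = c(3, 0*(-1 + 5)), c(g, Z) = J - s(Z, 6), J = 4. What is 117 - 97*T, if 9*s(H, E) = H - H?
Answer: -271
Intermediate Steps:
s(H, E) = 0 (s(H, E) = (H - H)/9 = (1/9)*0 = 0)
c(g, Z) = 4 (c(g, Z) = 4 - 1*0 = 4 + 0 = 4)
T = 4
117 - 97*T = 117 - 97*4 = 117 - 388 = -271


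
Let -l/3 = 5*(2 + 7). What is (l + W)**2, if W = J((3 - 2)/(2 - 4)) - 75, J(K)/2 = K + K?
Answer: 44944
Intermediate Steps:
l = -135 (l = -15*(2 + 7) = -15*9 = -3*45 = -135)
J(K) = 4*K (J(K) = 2*(K + K) = 2*(2*K) = 4*K)
W = -77 (W = 4*((3 - 2)/(2 - 4)) - 75 = 4*(1/(-2)) - 75 = 4*(1*(-1/2)) - 75 = 4*(-1/2) - 75 = -2 - 75 = -77)
(l + W)**2 = (-135 - 77)**2 = (-212)**2 = 44944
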